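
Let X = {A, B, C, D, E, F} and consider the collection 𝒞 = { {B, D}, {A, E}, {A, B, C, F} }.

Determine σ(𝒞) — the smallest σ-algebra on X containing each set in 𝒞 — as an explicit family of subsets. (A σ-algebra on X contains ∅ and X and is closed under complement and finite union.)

σ(𝒞) (32 sets): { {}, {A}, {B}, {D}, {E}, {A, B}, {A, D}, {A, E}, {B, D}, {B, E}, {C, F}, {D, E}, {A, B, D}, {A, B, E}, {A, C, F}, {A, D, E}, {B, C, F}, {B, D, E}, {C, D, F}, {C, E, F}, {A, B, C, F}, {A, B, D, E}, {A, C, D, F}, {A, C, E, F}, {B, C, D, F}, {B, C, E, F}, {C, D, E, F}, {A, B, C, D, F}, {A, B, C, E, F}, {A, C, D, E, F}, {B, C, D, E, F}, X }

Check:
Seed the family with 𝒞 together with ∅ and X: { {}, {A, E}, {B, D}, {A, B, C, F}, X }.
Iteration 1. New:
  {D, E}  = ᶜ of {A, B, C, F}
  {A, B, D, E}  = {A, E} ∪ {B, D}
  {A, C, E, F}  = ᶜ of {B, D}
  {B, C, D, F}  = ᶜ of {A, E}
  {A, B, C, D, F}  = {B, D} ∪ {A, B, C, F}
  {A, B, C, E, F}  = {A, E} ∪ {A, B, C, F}
  [11 total]
Iteration 2 (7 new):
  {D}  = ᶜ of {A, B, C, E, F}
  {E}  = ᶜ of {A, B, C, D, F}
  {C, F}  = ᶜ of {A, B, D, E}
  {A, D, E}  = {D, E} ∪ {A, E}
  {B, D, E}  = {D, E} ∪ {B, D}
  {A, C, D, E, F}  = {A, C, E, F} ∪ {D, E}
  {B, C, D, E, F}  = {D, E} ∪ {B, C, D, F}
  [18 total]
Iteration 3 (7 new):
  {A}  = ᶜ of {B, C, D, E, F}
  {B}  = ᶜ of {A, C, D, E, F}
  {A, C, F}  = ᶜ of {B, D, E}
  {B, C, F}  = ᶜ of {A, D, E}
  {C, D, F}  = {C, F} ∪ {D}
  {C, E, F}  = {C, F} ∪ {E}
  {C, D, E, F}  = {D, E} ∪ {C, F}
  [25 total]
Iteration 4 (7 new):
  {A, B}  = ᶜ of {C, D, E, F}
  {A, D}  = {A} ∪ {D}
  {B, E}  = {B} ∪ {E}
  {A, B, D}  = ᶜ of {C, E, F}
  {A, B, E}  = ᶜ of {C, D, F}
  {A, C, D, F}  = {A} ∪ {C, D, F}
  {B, C, E, F}  = {B, C, F} ∪ {E}
  [32 total]
Iteration 5 adds nothing — fixpoint reached.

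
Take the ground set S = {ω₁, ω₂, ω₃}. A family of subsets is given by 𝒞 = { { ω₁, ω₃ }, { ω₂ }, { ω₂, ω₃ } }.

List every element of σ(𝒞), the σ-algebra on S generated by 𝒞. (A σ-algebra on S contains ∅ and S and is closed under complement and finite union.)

σ(𝒞) = { ∅, { ω₁ }, { ω₂ }, { ω₃ }, { ω₁, ω₂ }, { ω₁, ω₃ }, { ω₂, ω₃ }, S }

Derivation:
Start: 𝒞 ∪ {∅, S} = { ∅, { ω₂ }, { ω₁, ω₃ }, { ω₂, ω₃ }, S }.
Step 1: +1 →
  { ω₁ }  = S∖{ ω₂, ω₃ }
  (now 6)
Step 2 adds 1:
  { ω₁, ω₂ }  = { ω₂ } ∪ { ω₁ }
  (now 7)
Step 3 (1 new):
  { ω₃ }  = S∖{ ω₁, ω₂ }
  (now 8)
Step 4: closed — nothing new.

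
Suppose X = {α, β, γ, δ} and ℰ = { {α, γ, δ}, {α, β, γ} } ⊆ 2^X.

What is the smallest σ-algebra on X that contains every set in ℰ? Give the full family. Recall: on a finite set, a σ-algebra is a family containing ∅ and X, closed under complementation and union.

σ(ℰ) (8 sets): { {}, {β}, {δ}, {α, γ}, {β, δ}, {α, β, γ}, {α, γ, δ}, X }

Check:
Take S₀ = ℰ ∪ {∅, X} = { {}, {α, β, γ}, {α, γ, δ}, X }.
Round 1: 2 new —
  {β}  = complement {α, γ, δ}
  {δ}  = complement {α, β, γ}
  [6 total]
Round 2: 1 new —
  {β, δ}  = {δ} ∪ {β}
  [7 total]
Round 3 adds 1:
  {α, γ}  = complement {β, δ}
  [8 total]
After Round 4 the family is unchanged; done.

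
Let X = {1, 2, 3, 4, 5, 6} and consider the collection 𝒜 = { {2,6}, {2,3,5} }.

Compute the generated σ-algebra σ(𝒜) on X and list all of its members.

σ(𝒜) = { {}, {2}, {6}, {1,4}, {2,6}, {3,5}, {1,2,4}, {1,4,6}, {2,3,5}, {3,5,6}, {1,2,4,6}, {1,3,4,5}, {2,3,5,6}, {1,2,3,4,5}, {1,3,4,5,6}, X }

Working:
Take S₀ = 𝒜 ∪ {∅, X} = { {}, {2,6}, {2,3,5}, X }.
Step 1. New:
  {1,4,6}  = ᶜ of {2,3,5}
  {1,3,4,5}  = ᶜ of {2,6}
  {2,3,5,6}  = {2,6} ∪ {2,3,5}
  [7 total]
Step 2 (4 new):
  {1,4}  = ᶜ of {2,3,5,6}
  {1,2,4,6}  = {2,6} ∪ {1,4,6}
  {1,2,3,4,5}  = {2,3,5} ∪ {1,3,4,5}
  {1,3,4,5,6}  = {1,3,4,5} ∪ {1,4,6}
  [11 total]
Step 3: 3 new —
  {2}  = ᶜ of {1,3,4,5,6}
  {6}  = ᶜ of {1,2,3,4,5}
  {3,5}  = ᶜ of {1,2,4,6}
  [14 total]
Step 4 adds 2:
  {1,2,4}  = {1,4} ∪ {2}
  {3,5,6}  = {3,5} ∪ {6}
  [16 total]
Step 5: already closed under ᶜ and ∪.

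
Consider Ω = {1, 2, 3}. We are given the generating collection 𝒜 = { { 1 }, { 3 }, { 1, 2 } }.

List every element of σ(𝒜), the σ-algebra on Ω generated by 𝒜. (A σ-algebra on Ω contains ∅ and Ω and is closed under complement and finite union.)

σ(𝒜) = { {  }, { 1 }, { 2 }, { 3 }, { 1, 2 }, { 1, 3 }, { 2, 3 }, Ω }

Working:
Seed the family with 𝒜 together with ∅ and Ω: { {  }, { 1 }, { 3 }, { 1, 2 }, Ω }.
Step 1 (2 new):
  { 1, 3 }  = { 3 } ∪ { 1 }
  { 2, 3 }  = ᶜ of { 1 }
  [7 total]
Step 2 (1 new):
  { 2 }  = ᶜ of { 1, 3 }
  [8 total]
Step 3: no new sets; the family is a σ-algebra.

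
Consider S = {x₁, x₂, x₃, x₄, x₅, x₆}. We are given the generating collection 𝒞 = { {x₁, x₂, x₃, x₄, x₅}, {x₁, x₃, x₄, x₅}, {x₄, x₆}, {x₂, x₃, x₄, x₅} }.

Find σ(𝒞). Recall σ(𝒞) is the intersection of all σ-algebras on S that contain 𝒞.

Initial family (6 sets): { {}, {x₄, x₆}, {x₁, x₃, x₄, x₅}, {x₂, x₃, x₄, x₅}, {x₁, x₂, x₃, x₄, x₅}, S }.
Step 1 (6 new):
  {x₆}  = S∖{x₁, x₂, x₃, x₄, x₅}
  {x₁, x₆}  = S∖{x₂, x₃, x₄, x₅}
  {x₂, x₆}  = S∖{x₁, x₃, x₄, x₅}
  {x₁, x₂, x₃, x₅}  = S∖{x₄, x₆}
  {x₁, x₃, x₄, x₅, x₆}  = {x₁, x₃, x₄, x₅} ∪ {x₄, x₆}
  {x₂, x₃, x₄, x₅, x₆}  = {x₂, x₃, x₄, x₅} ∪ {x₄, x₆}
  (now 12)
Step 2 (6 new):
  {x₁}  = S∖{x₂, x₃, x₄, x₅, x₆}
  {x₂}  = S∖{x₁, x₃, x₄, x₅, x₆}
  {x₁, x₂, x₆}  = {x₁, x₆} ∪ {x₂, x₆}
  {x₁, x₄, x₆}  = {x₁, x₆} ∪ {x₄, x₆}
  {x₂, x₄, x₆}  = {x₂, x₆} ∪ {x₄, x₆}
  {x₁, x₂, x₃, x₅, x₆}  = {x₁, x₆} ∪ {x₁, x₂, x₃, x₅}
  (now 18)
Step 3: +6 →
  {x₄}  = S∖{x₁, x₂, x₃, x₅, x₆}
  {x₁, x₂}  = {x₂} ∪ {x₁}
  {x₁, x₃, x₅}  = S∖{x₂, x₄, x₆}
  {x₂, x₃, x₅}  = S∖{x₁, x₄, x₆}
  {x₃, x₄, x₅}  = S∖{x₁, x₂, x₆}
  {x₁, x₂, x₄, x₆}  = {x₂, x₄, x₆} ∪ {x₁, x₆}
  (now 24)
Step 4: 7 new —
  {x₁, x₄}  = {x₁} ∪ {x₄}
  {x₂, x₄}  = {x₂} ∪ {x₄}
  {x₃, x₅}  = S∖{x₁, x₂, x₄, x₆}
  {x₁, x₂, x₄}  = {x₁, x₂} ∪ {x₄}
  {x₁, x₃, x₅, x₆}  = {x₁, x₆} ∪ {x₁, x₃, x₅}
  {x₂, x₃, x₅, x₆}  = {x₂, x₆} ∪ {x₂, x₃, x₅}
  {x₃, x₄, x₅, x₆}  = S∖{x₁, x₂}
  (now 31)
Step 5: 1 new —
  {x₃, x₅, x₆}  = S∖{x₁, x₂, x₄}
  (now 32)
Step 6: already closed under ᶜ and ∪.

|σ(𝒞)| = 32.  σ(𝒞) = { {}, {x₁}, {x₂}, {x₄}, {x₆}, {x₁, x₂}, {x₁, x₄}, {x₁, x₆}, {x₂, x₄}, {x₂, x₆}, {x₃, x₅}, {x₄, x₆}, {x₁, x₂, x₄}, {x₁, x₂, x₆}, {x₁, x₃, x₅}, {x₁, x₄, x₆}, {x₂, x₃, x₅}, {x₂, x₄, x₆}, {x₃, x₄, x₅}, {x₃, x₅, x₆}, {x₁, x₂, x₃, x₅}, {x₁, x₂, x₄, x₆}, {x₁, x₃, x₄, x₅}, {x₁, x₃, x₅, x₆}, {x₂, x₃, x₄, x₅}, {x₂, x₃, x₅, x₆}, {x₃, x₄, x₅, x₆}, {x₁, x₂, x₃, x₄, x₅}, {x₁, x₂, x₃, x₅, x₆}, {x₁, x₃, x₄, x₅, x₆}, {x₂, x₃, x₄, x₅, x₆}, S }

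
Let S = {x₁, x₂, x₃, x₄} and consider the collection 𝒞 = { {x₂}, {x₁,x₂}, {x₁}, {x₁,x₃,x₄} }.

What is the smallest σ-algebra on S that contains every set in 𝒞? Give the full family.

Start: 𝒞 ∪ {∅, S} = { {}, {x₁}, {x₂}, {x₁,x₂}, {x₁,x₃,x₄}, S }.
Step 1: 2 new —
  {x₃,x₄}  = {x₁,x₂}ᶜ
  {x₂,x₃,x₄}  = {x₁}ᶜ
  — 8 sets.
After Step 2 the family is unchanged; done.

Therefore σ(𝒞) = { {}, {x₁}, {x₂}, {x₁,x₂}, {x₃,x₄}, {x₁,x₃,x₄}, {x₂,x₃,x₄}, S } (|σ(𝒞)| = 8).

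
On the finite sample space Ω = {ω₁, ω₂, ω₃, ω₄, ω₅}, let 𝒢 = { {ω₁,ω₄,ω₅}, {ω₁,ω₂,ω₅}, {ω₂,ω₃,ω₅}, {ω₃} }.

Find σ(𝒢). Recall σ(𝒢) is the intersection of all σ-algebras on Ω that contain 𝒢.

Begin from { {}, {ω₃}, {ω₁,ω₂,ω₅}, {ω₁,ω₄,ω₅}, {ω₂,ω₃,ω₅}, Ω } (that is, 𝒢 plus ∅ and Ω).
Round 1. New:
  {ω₁,ω₄}  = ᶜ of {ω₂,ω₃,ω₅}
  {ω₂,ω₃}  = ᶜ of {ω₁,ω₄,ω₅}
  {ω₃,ω₄}  = ᶜ of {ω₁,ω₂,ω₅}
  {ω₁,ω₂,ω₃,ω₅}  = {ω₃} ∪ {ω₁,ω₂,ω₅}
  {ω₁,ω₂,ω₄,ω₅}  = ᶜ of {ω₃}
  {ω₁,ω₃,ω₄,ω₅}  = {ω₁,ω₄,ω₅} ∪ {ω₃}
  — 12 sets.
Round 2. New:
  {ω₂}  = ᶜ of {ω₁,ω₃,ω₄,ω₅}
  {ω₄}  = ᶜ of {ω₁,ω₂,ω₃,ω₅}
  {ω₁,ω₃,ω₄}  = {ω₃,ω₄} ∪ {ω₁,ω₄}
  {ω₂,ω₃,ω₄}  = {ω₃,ω₄} ∪ {ω₂,ω₃}
  {ω₁,ω₂,ω₃,ω₄}  = {ω₂,ω₃} ∪ {ω₁,ω₄}
  {ω₂,ω₃,ω₄,ω₅}  = {ω₃,ω₄} ∪ {ω₂,ω₃,ω₅}
  — 18 sets.
Round 3. New:
  {ω₁}  = ᶜ of {ω₂,ω₃,ω₄,ω₅}
  {ω₅}  = ᶜ of {ω₁,ω₂,ω₃,ω₄}
  {ω₁,ω₅}  = ᶜ of {ω₂,ω₃,ω₄}
  {ω₂,ω₄}  = {ω₄} ∪ {ω₂}
  {ω₂,ω₅}  = ᶜ of {ω₁,ω₃,ω₄}
  {ω₁,ω₂,ω₄}  = {ω₁,ω₄} ∪ {ω₂}
  — 24 sets.
Round 4 adds 8:
  {ω₁,ω₂}  = {ω₂} ∪ {ω₁}
  {ω₁,ω₃}  = {ω₃} ∪ {ω₁}
  {ω₃,ω₅}  = ᶜ of {ω₁,ω₂,ω₄}
  {ω₄,ω₅}  = {ω₅} ∪ {ω₄}
  {ω₁,ω₂,ω₃}  = {ω₂,ω₃} ∪ {ω₁}
  {ω₁,ω₃,ω₅}  = ᶜ of {ω₂,ω₄}
  {ω₂,ω₄,ω₅}  = {ω₂,ω₅} ∪ {ω₄}
  {ω₃,ω₄,ω₅}  = {ω₃,ω₄} ∪ {ω₅}
  — 32 sets.
Round 5: already closed under ᶜ and ∪.

Hence σ(𝒢) has 32 members: { {}, {ω₁}, {ω₂}, {ω₃}, {ω₄}, {ω₅}, {ω₁,ω₂}, {ω₁,ω₃}, {ω₁,ω₄}, {ω₁,ω₅}, {ω₂,ω₃}, {ω₂,ω₄}, {ω₂,ω₅}, {ω₃,ω₄}, {ω₃,ω₅}, {ω₄,ω₅}, {ω₁,ω₂,ω₃}, {ω₁,ω₂,ω₄}, {ω₁,ω₂,ω₅}, {ω₁,ω₃,ω₄}, {ω₁,ω₃,ω₅}, {ω₁,ω₄,ω₅}, {ω₂,ω₃,ω₄}, {ω₂,ω₃,ω₅}, {ω₂,ω₄,ω₅}, {ω₃,ω₄,ω₅}, {ω₁,ω₂,ω₃,ω₄}, {ω₁,ω₂,ω₃,ω₅}, {ω₁,ω₂,ω₄,ω₅}, {ω₁,ω₃,ω₄,ω₅}, {ω₂,ω₃,ω₄,ω₅}, Ω }.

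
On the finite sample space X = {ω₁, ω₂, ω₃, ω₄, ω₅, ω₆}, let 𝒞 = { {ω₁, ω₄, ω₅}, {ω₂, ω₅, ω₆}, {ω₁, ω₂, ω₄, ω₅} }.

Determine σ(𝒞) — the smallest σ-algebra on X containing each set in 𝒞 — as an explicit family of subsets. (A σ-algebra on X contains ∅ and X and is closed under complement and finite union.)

|σ(𝒞)| = 32.  σ(𝒞) = { {}, {ω₂}, {ω₃}, {ω₅}, {ω₆}, {ω₁, ω₄}, {ω₂, ω₃}, {ω₂, ω₅}, {ω₂, ω₆}, {ω₃, ω₅}, {ω₃, ω₆}, {ω₅, ω₆}, {ω₁, ω₂, ω₄}, {ω₁, ω₃, ω₄}, {ω₁, ω₄, ω₅}, {ω₁, ω₄, ω₆}, {ω₂, ω₃, ω₅}, {ω₂, ω₃, ω₆}, {ω₂, ω₅, ω₆}, {ω₃, ω₅, ω₆}, {ω₁, ω₂, ω₃, ω₄}, {ω₁, ω₂, ω₄, ω₅}, {ω₁, ω₂, ω₄, ω₆}, {ω₁, ω₃, ω₄, ω₅}, {ω₁, ω₃, ω₄, ω₆}, {ω₁, ω₄, ω₅, ω₆}, {ω₂, ω₃, ω₅, ω₆}, {ω₁, ω₂, ω₃, ω₄, ω₅}, {ω₁, ω₂, ω₃, ω₄, ω₆}, {ω₁, ω₂, ω₄, ω₅, ω₆}, {ω₁, ω₃, ω₄, ω₅, ω₆}, X }

Derivation:
Start: 𝒞 ∪ {∅, X} = { {}, {ω₁, ω₄, ω₅}, {ω₂, ω₅, ω₆}, {ω₁, ω₂, ω₄, ω₅}, X }.
Round 1: 4 new —
  {ω₃, ω₆}  = ᶜ of {ω₁, ω₂, ω₄, ω₅}
  {ω₁, ω₃, ω₄}  = ᶜ of {ω₂, ω₅, ω₆}
  {ω₂, ω₃, ω₆}  = ᶜ of {ω₁, ω₄, ω₅}
  {ω₁, ω₂, ω₄, ω₅, ω₆}  = {ω₁, ω₄, ω₅} ∪ {ω₂, ω₅, ω₆}
  — 9 sets.
Round 2 adds 7:
  {ω₃}  = ᶜ of {ω₁, ω₂, ω₄, ω₅, ω₆}
  {ω₁, ω₃, ω₄, ω₅}  = {ω₁, ω₄, ω₅} ∪ {ω₁, ω₃, ω₄}
  {ω₁, ω₃, ω₄, ω₆}  = {ω₁, ω₃, ω₄} ∪ {ω₃, ω₆}
  {ω₂, ω₃, ω₅, ω₆}  = {ω₂, ω₃, ω₆} ∪ {ω₂, ω₅, ω₆}
  {ω₁, ω₂, ω₃, ω₄, ω₅}  = {ω₁, ω₂, ω₄, ω₅} ∪ {ω₁, ω₃, ω₄}
  {ω₁, ω₂, ω₃, ω₄, ω₆}  = {ω₂, ω₃, ω₆} ∪ {ω₁, ω₃, ω₄}
  {ω₁, ω₃, ω₄, ω₅, ω₆}  = {ω₁, ω₄, ω₅} ∪ {ω₃, ω₆}
  — 16 sets.
Round 3 (6 new):
  {ω₂}  = ᶜ of {ω₁, ω₃, ω₄, ω₅, ω₆}
  {ω₅}  = ᶜ of {ω₁, ω₂, ω₃, ω₄, ω₆}
  {ω₆}  = ᶜ of {ω₁, ω₂, ω₃, ω₄, ω₅}
  {ω₁, ω₄}  = ᶜ of {ω₂, ω₃, ω₅, ω₆}
  {ω₂, ω₅}  = ᶜ of {ω₁, ω₃, ω₄, ω₆}
  {ω₂, ω₆}  = ᶜ of {ω₁, ω₃, ω₄, ω₅}
  — 22 sets.
Round 4 adds 10:
  {ω₂, ω₃}  = {ω₂} ∪ {ω₃}
  {ω₃, ω₅}  = {ω₅} ∪ {ω₃}
  {ω₅, ω₆}  = {ω₆} ∪ {ω₅}
  {ω₁, ω₂, ω₄}  = {ω₂} ∪ {ω₁, ω₄}
  {ω₁, ω₄, ω₆}  = {ω₆} ∪ {ω₁, ω₄}
  {ω₂, ω₃, ω₅}  = {ω₂, ω₅} ∪ {ω₃}
  {ω₃, ω₅, ω₆}  = {ω₅} ∪ {ω₃, ω₆}
  {ω₁, ω₂, ω₃, ω₄}  = {ω₂} ∪ {ω₁, ω₃, ω₄}
  {ω₁, ω₂, ω₄, ω₆}  = {ω₂, ω₆} ∪ {ω₁, ω₄}
  {ω₁, ω₄, ω₅, ω₆}  = {ω₁, ω₄, ω₅} ∪ {ω₆}
  — 32 sets.
Round 5: closed — nothing new.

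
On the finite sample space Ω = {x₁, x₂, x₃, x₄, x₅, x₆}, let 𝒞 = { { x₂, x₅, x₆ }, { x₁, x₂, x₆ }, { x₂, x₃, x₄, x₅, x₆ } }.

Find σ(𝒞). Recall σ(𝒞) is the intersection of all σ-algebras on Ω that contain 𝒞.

Answer: σ(𝒞) = { ∅, { x₁ }, { x₅ }, { x₁, x₅ }, { x₂, x₆ }, { x₃, x₄ }, { x₁, x₂, x₆ }, { x₁, x₃, x₄ }, { x₂, x₅, x₆ }, { x₃, x₄, x₅ }, { x₁, x₂, x₅, x₆ }, { x₁, x₃, x₄, x₅ }, { x₂, x₃, x₄, x₆ }, { x₁, x₂, x₃, x₄, x₆ }, { x₂, x₃, x₄, x₅, x₆ }, Ω }

Trace:
Seed the family with 𝒞 together with ∅ and Ω: { ∅, { x₁, x₂, x₆ }, { x₂, x₅, x₆ }, { x₂, x₃, x₄, x₅, x₆ }, Ω }.
Pass 1. New:
  { x₁ }  = { x₂, x₃, x₄, x₅, x₆ }ᶜ
  { x₁, x₃, x₄ }  = { x₂, x₅, x₆ }ᶜ
  { x₃, x₄, x₅ }  = { x₁, x₂, x₆ }ᶜ
  { x₁, x₂, x₅, x₆ }  = { x₁, x₂, x₆ } ∪ { x₂, x₅, x₆ }
Pass 2 (3 new):
  { x₃, x₄ }  = { x₁, x₂, x₅, x₆ }ᶜ
  { x₁, x₃, x₄, x₅ }  = { x₃, x₄, x₅ } ∪ { x₁, x₃, x₄ }
  { x₁, x₂, x₃, x₄, x₆ }  = { x₁, x₃, x₄ } ∪ { x₁, x₂, x₆ }
Pass 3 adds 2:
  { x₅ }  = { x₁, x₂, x₃, x₄, x₆ }ᶜ
  { x₂, x₆ }  = { x₁, x₃, x₄, x₅ }ᶜ
Pass 4. New:
  { x₁, x₅ }  = { x₅ } ∪ { x₁ }
  { x₂, x₃, x₄, x₆ }  = { x₃, x₄ } ∪ { x₂, x₆ }
Pass 5: already closed under ᶜ and ∪.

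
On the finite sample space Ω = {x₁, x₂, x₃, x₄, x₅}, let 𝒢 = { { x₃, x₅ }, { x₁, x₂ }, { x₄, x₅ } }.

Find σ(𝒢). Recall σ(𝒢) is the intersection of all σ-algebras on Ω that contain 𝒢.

Seed the family with 𝒢 together with ∅ and Ω: { ∅, { x₁, x₂ }, { x₃, x₅ }, { x₄, x₅ }, Ω }.
Round 1. New:
  { x₁, x₂, x₃ }  = ᶜ of { x₄, x₅ }
  { x₁, x₂, x₄ }  = ᶜ of { x₃, x₅ }
  { x₃, x₄, x₅ }  = ᶜ of { x₁, x₂ }
  { x₁, x₂, x₃, x₅ }  = { x₁, x₂ } ∪ { x₃, x₅ }
  { x₁, x₂, x₄, x₅ }  = { x₄, x₅ } ∪ { x₁, x₂ }
  — 10 sets.
Round 2: +3 →
  { x₃ }  = ᶜ of { x₁, x₂, x₄, x₅ }
  { x₄ }  = ᶜ of { x₁, x₂, x₃, x₅ }
  { x₁, x₂, x₃, x₄ }  = { x₁, x₂, x₃ } ∪ { x₁, x₂, x₄ }
  — 13 sets.
Round 3 (2 new):
  { x₅ }  = ᶜ of { x₁, x₂, x₃, x₄ }
  { x₃, x₄ }  = { x₃ } ∪ { x₄ }
  — 15 sets.
Round 4 adds 1:
  { x₁, x₂, x₅ }  = ᶜ of { x₃, x₄ }
  — 16 sets.
Round 5: stable.

σ(𝒢) = { ∅, { x₃ }, { x₄ }, { x₅ }, { x₁, x₂ }, { x₃, x₄ }, { x₃, x₅ }, { x₄, x₅ }, { x₁, x₂, x₃ }, { x₁, x₂, x₄ }, { x₁, x₂, x₅ }, { x₃, x₄, x₅ }, { x₁, x₂, x₃, x₄ }, { x₁, x₂, x₃, x₅ }, { x₁, x₂, x₄, x₅ }, Ω }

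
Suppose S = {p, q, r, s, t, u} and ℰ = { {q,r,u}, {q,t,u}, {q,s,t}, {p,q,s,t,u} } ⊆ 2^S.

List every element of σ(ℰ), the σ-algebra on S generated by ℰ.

Answer: σ(ℰ) = { {}, {p}, {q}, {r}, {s}, {t}, {u}, {p,q}, {p,r}, {p,s}, {p,t}, {p,u}, {q,r}, {q,s}, {q,t}, {q,u}, {r,s}, {r,t}, {r,u}, {s,t}, {s,u}, {t,u}, {p,q,r}, {p,q,s}, {p,q,t}, {p,q,u}, {p,r,s}, {p,r,t}, {p,r,u}, {p,s,t}, {p,s,u}, {p,t,u}, {q,r,s}, {q,r,t}, {q,r,u}, {q,s,t}, {q,s,u}, {q,t,u}, {r,s,t}, {r,s,u}, {r,t,u}, {s,t,u}, {p,q,r,s}, {p,q,r,t}, {p,q,r,u}, {p,q,s,t}, {p,q,s,u}, {p,q,t,u}, {p,r,s,t}, {p,r,s,u}, {p,r,t,u}, {p,s,t,u}, {q,r,s,t}, {q,r,s,u}, {q,r,t,u}, {q,s,t,u}, {r,s,t,u}, {p,q,r,s,t}, {p,q,r,s,u}, {p,q,r,t,u}, {p,q,s,t,u}, {p,r,s,t,u}, {q,r,s,t,u}, S }

Check:
Seed the family with ℰ together with ∅ and S: { {}, {q,r,u}, {q,s,t}, {q,t,u}, {p,q,s,t,u}, S }.
Round 1: 7 new —
  {r}  = S∖{p,q,s,t,u}
  {p,r,s}  = S∖{q,t,u}
  {p,r,u}  = S∖{q,s,t}
  {p,s,t}  = S∖{q,r,u}
  {q,r,t,u}  = {q,r,u} ∪ {q,t,u}
  {q,s,t,u}  = {q,t,u} ∪ {q,s,t}
  {q,r,s,t,u}  = {q,r,u} ∪ {q,s,t}
  (now 13)
Round 2 adds 12:
  {p}  = S∖{q,r,s,t,u}
  {p,r}  = S∖{q,s,t,u}
  {p,s}  = S∖{q,r,t,u}
  {p,q,r,u}  = {p,r,u} ∪ {q,r,u}
  {p,q,s,t}  = {p,s,t} ∪ {q,s,t}
  {p,r,s,t}  = {p,s,t} ∪ {r}
  {p,r,s,u}  = {p,r,u} ∪ {p,r,s}
  {q,r,s,t}  = {r} ∪ {q,s,t}
  {p,q,r,s,t}  = {p,r,s} ∪ {q,s,t}
  {p,q,r,s,u}  = {q,r,u} ∪ {p,r,s}
  {p,q,r,t,u}  = {p,r,u} ∪ {q,r,t,u}
  {p,r,s,t,u}  = {p,s,t} ∪ {p,r,u}
  (now 25)
Round 3. New:
  {q}  = S∖{p,r,s,t,u}
  {s}  = S∖{p,q,r,t,u}
  {t}  = S∖{p,q,r,s,u}
  {u}  = S∖{p,q,r,s,t}
  {p,u}  = S∖{q,r,s,t}
  {q,t}  = S∖{p,r,s,u}
  {q,u}  = S∖{p,r,s,t}
  {r,u}  = S∖{p,q,s,t}
  {s,t}  = S∖{p,q,r,u}
  {p,q,t,u}  = {q,t,u} ∪ {p}
  (now 35)
Round 4 adds 28:
  {p,q}  = {p} ∪ {q}
  {p,t}  = {p} ∪ {t}
  {q,r}  = {q} ∪ {r}
  {q,s}  = {q} ∪ {s}
  {r,s}  = S∖{p,q,t,u}
  {r,t}  = {t} ∪ {r}
  {s,u}  = {u} ∪ {s}
  {t,u}  = {u} ∪ {t}
  {p,q,r}  = {q} ∪ {p,r}
  {p,q,s}  = {q} ∪ {p,s}
  {p,q,t}  = {q,t} ∪ {p}
  {p,q,u}  = {p} ∪ {q,u}
  {p,r,t}  = {t} ∪ {p,r}
  {p,s,u}  = {p,u} ∪ {p,s}
  {p,t,u}  = {p,u} ∪ {t}
  {q,r,t}  = {q,t} ∪ {r}
  {q,s,u}  = {q,u} ∪ {s}
  {r,s,t}  = {s,t} ∪ {r}
  {r,s,u}  = {r,u} ∪ {s}
  {r,t,u}  = {t} ∪ {r,u}
  {s,t,u}  = {u} ∪ {s,t}
  {p,q,r,s}  = {q} ∪ {p,r,s}
  {p,q,r,t}  = {q,t} ∪ {p,r}
  {p,q,s,u}  = {q,u} ∪ {p,s}
  {p,r,t,u}  = {p,r,u} ∪ {t}
  {p,s,t,u}  = {p,s,t} ∪ {p,u}
  {q,r,s,u}  = {q,r,u} ∪ {s}
  {r,s,t,u}  = {s,t} ∪ {r,u}
  (now 63)
Round 5. New:
  {q,r,s}  = S∖{p,t,u}
  (now 64)
Round 6: no new sets; the family is a σ-algebra.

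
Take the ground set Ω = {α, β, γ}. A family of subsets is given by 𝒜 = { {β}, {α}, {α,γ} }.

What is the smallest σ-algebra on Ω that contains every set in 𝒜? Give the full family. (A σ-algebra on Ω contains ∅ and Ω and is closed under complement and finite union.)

Start: 𝒜 ∪ {∅, Ω} = { {}, {α}, {β}, {α,γ}, Ω }.
Pass 1: +2 →
  {α,β}  = {β} ∪ {α}
  {β,γ}  = complement {α}
Pass 2: +1 →
  {γ}  = complement {α,β}
After Pass 3 the family is unchanged; done.

Hence σ(𝒜) has 8 members: { {}, {α}, {β}, {γ}, {α,β}, {α,γ}, {β,γ}, Ω }.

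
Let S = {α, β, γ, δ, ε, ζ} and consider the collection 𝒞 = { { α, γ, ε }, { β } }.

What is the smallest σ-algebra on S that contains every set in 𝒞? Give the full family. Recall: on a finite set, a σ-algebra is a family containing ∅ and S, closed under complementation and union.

Take S₀ = 𝒞 ∪ {∅, S} = { {}, { β }, { α, γ, ε }, S }.
Pass 1 adds 3:
  { β, δ, ζ }  = complement { α, γ, ε }
  { α, β, γ, ε }  = { α, γ, ε } ∪ { β }
  { α, γ, δ, ε, ζ }  = complement { β }
  [7 total]
Pass 2: +1 →
  { δ, ζ }  = complement { α, β, γ, ε }
  [8 total]
Pass 3: closed — nothing new.

σ(𝒞) = { {}, { β }, { δ, ζ }, { α, γ, ε }, { β, δ, ζ }, { α, β, γ, ε }, { α, γ, δ, ε, ζ }, S }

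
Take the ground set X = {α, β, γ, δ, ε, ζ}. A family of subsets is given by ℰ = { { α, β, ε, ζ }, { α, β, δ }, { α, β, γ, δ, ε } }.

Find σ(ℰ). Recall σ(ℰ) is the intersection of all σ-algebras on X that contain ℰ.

|σ(ℰ)| = 32.  σ(ℰ) = { {}, { γ }, { δ }, { ε }, { ζ }, { α, β }, { γ, δ }, { γ, ε }, { γ, ζ }, { δ, ε }, { δ, ζ }, { ε, ζ }, { α, β, γ }, { α, β, δ }, { α, β, ε }, { α, β, ζ }, { γ, δ, ε }, { γ, δ, ζ }, { γ, ε, ζ }, { δ, ε, ζ }, { α, β, γ, δ }, { α, β, γ, ε }, { α, β, γ, ζ }, { α, β, δ, ε }, { α, β, δ, ζ }, { α, β, ε, ζ }, { γ, δ, ε, ζ }, { α, β, γ, δ, ε }, { α, β, γ, δ, ζ }, { α, β, γ, ε, ζ }, { α, β, δ, ε, ζ }, X }

Working:
Start: ℰ ∪ {∅, X} = { {}, { α, β, δ }, { α, β, ε, ζ }, { α, β, γ, δ, ε }, X }.
Step 1 (4 new):
  { ζ }  = { α, β, γ, δ, ε }ᶜ
  { γ, δ }  = { α, β, ε, ζ }ᶜ
  { γ, ε, ζ }  = { α, β, δ }ᶜ
  { α, β, δ, ε, ζ }  = { α, β, δ } ∪ { α, β, ε, ζ }
  |family| = 9
Step 2: +6 →
  { γ }  = { α, β, δ, ε, ζ }ᶜ
  { γ, δ, ζ }  = { γ, δ } ∪ { ζ }
  { α, β, γ, δ }  = { γ, δ } ∪ { α, β, δ }
  { α, β, δ, ζ }  = { ζ } ∪ { α, β, δ }
  { γ, δ, ε, ζ }  = { γ, δ } ∪ { γ, ε, ζ }
  { α, β, γ, ε, ζ }  = { γ, ε, ζ } ∪ { α, β, ε, ζ }
  |family| = 15
Step 3: 7 new —
  { δ }  = { α, β, γ, ε, ζ }ᶜ
  { α, β }  = { γ, δ, ε, ζ }ᶜ
  { γ, ε }  = { α, β, δ, ζ }ᶜ
  { γ, ζ }  = { γ } ∪ { ζ }
  { ε, ζ }  = { α, β, γ, δ }ᶜ
  { α, β, ε }  = { γ, δ, ζ }ᶜ
  { α, β, γ, δ, ζ }  = { γ } ∪ { α, β, δ, ζ }
  |family| = 22
Step 4 (9 new):
  { ε }  = { α, β, γ, δ, ζ }ᶜ
  { δ, ζ }  = { ζ } ∪ { δ }
  { α, β, γ }  = { α, β } ∪ { γ }
  { α, β, ζ }  = { α, β } ∪ { ζ }
  { γ, δ, ε }  = { γ, δ } ∪ { γ, ε }
  { δ, ε, ζ }  = { ε, ζ } ∪ { δ }
  { α, β, γ, ε }  = { γ, ε } ∪ { α, β }
  { α, β, γ, ζ }  = { α, β } ∪ { γ, ζ }
  { α, β, δ, ε }  = { γ, ζ }ᶜ
  |family| = 31
Step 5 (1 new):
  { δ, ε }  = { α, β, γ, ζ }ᶜ
  |family| = 32
Step 6: stable.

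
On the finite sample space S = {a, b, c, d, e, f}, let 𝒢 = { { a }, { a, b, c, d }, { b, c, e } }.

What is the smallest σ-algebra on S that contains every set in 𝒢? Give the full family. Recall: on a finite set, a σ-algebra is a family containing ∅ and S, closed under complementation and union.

Answer: σ(𝒢) = { {}, { a }, { d }, { e }, { f }, { a, d }, { a, e }, { a, f }, { b, c }, { d, e }, { d, f }, { e, f }, { a, b, c }, { a, d, e }, { a, d, f }, { a, e, f }, { b, c, d }, { b, c, e }, { b, c, f }, { d, e, f }, { a, b, c, d }, { a, b, c, e }, { a, b, c, f }, { a, d, e, f }, { b, c, d, e }, { b, c, d, f }, { b, c, e, f }, { a, b, c, d, e }, { a, b, c, d, f }, { a, b, c, e, f }, { b, c, d, e, f }, S }

Trace:
Initial family (5 sets): { {}, { a }, { b, c, e }, { a, b, c, d }, S }.
Round 1: 5 new —
  { e, f }  = S∖{ a, b, c, d }
  { a, d, f }  = S∖{ b, c, e }
  { a, b, c, e }  = { b, c, e } ∪ { a }
  { a, b, c, d, e }  = { b, c, e } ∪ { a, b, c, d }
  { b, c, d, e, f }  = S∖{ a }
  |family| = 10
Round 2: 7 new —
  { f }  = S∖{ a, b, c, d, e }
  { d, f }  = S∖{ a, b, c, e }
  { a, e, f }  = { e, f } ∪ { a }
  { a, d, e, f }  = { e, f } ∪ { a, d, f }
  { b, c, e, f }  = { e, f } ∪ { b, c, e }
  { a, b, c, d, f }  = { a, d, f } ∪ { a, b, c, d }
  { a, b, c, e, f }  = { e, f } ∪ { a, b, c, e }
  |family| = 17
Round 3 adds 7:
  { d }  = S∖{ a, b, c, e, f }
  { e }  = S∖{ a, b, c, d, f }
  { a, d }  = S∖{ b, c, e, f }
  { a, f }  = { a } ∪ { f }
  { b, c }  = S∖{ a, d, e, f }
  { b, c, d }  = S∖{ a, e, f }
  { d, e, f }  = { e, f } ∪ { d, f }
  |family| = 24
Round 4. New:
  { a, e }  = { a } ∪ { e }
  { d, e }  = { e } ∪ { d }
  { a, b, c }  = S∖{ d, e, f }
  { a, d, e }  = { e } ∪ { a, d }
  { b, c, f }  = { f } ∪ { b, c }
  { a, b, c, f }  = { a, f } ∪ { b, c }
  { b, c, d, e }  = S∖{ a, f }
  { b, c, d, f }  = { b, c, d } ∪ { f }
  |family| = 32
After Round 5 the family is unchanged; done.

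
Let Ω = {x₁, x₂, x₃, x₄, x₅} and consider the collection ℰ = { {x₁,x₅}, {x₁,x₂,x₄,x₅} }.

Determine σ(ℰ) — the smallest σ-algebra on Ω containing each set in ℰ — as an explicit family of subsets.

Initial family (4 sets): { {}, {x₁,x₅}, {x₁,x₂,x₄,x₅}, Ω }.
Round 1 (2 new):
  {x₃}  = Ω∖{x₁,x₂,x₄,x₅}
  {x₂,x₃,x₄}  = Ω∖{x₁,x₅}
  — 6 sets.
Round 2 adds 1:
  {x₁,x₃,x₅}  = {x₃} ∪ {x₁,x₅}
  — 7 sets.
Round 3 adds 1:
  {x₂,x₄}  = Ω∖{x₁,x₃,x₅}
  — 8 sets.
Round 4: closed — nothing new.

σ(ℰ) = { {}, {x₃}, {x₁,x₅}, {x₂,x₄}, {x₁,x₃,x₅}, {x₂,x₃,x₄}, {x₁,x₂,x₄,x₅}, Ω }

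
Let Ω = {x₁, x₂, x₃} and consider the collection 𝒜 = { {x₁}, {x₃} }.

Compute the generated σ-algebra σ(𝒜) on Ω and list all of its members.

Start: 𝒜 ∪ {∅, Ω} = { {}, {x₁}, {x₃}, Ω }.
Pass 1 (3 new):
  {x₁,x₂}  = ᶜ of {x₃}
  {x₁,x₃}  = {x₃} ∪ {x₁}
  {x₂,x₃}  = ᶜ of {x₁}
  |family| = 7
Pass 2: +1 →
  {x₂}  = ᶜ of {x₁,x₃}
  |family| = 8
Pass 3: stable.

Hence σ(𝒜) has 8 members: { {}, {x₁}, {x₂}, {x₃}, {x₁,x₂}, {x₁,x₃}, {x₂,x₃}, Ω }.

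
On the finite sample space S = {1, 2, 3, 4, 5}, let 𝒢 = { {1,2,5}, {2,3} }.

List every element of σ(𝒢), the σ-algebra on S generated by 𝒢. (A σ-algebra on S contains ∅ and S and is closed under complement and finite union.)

Answer: σ(𝒢) = { ∅, {2}, {3}, {4}, {1,5}, {2,3}, {2,4}, {3,4}, {1,2,5}, {1,3,5}, {1,4,5}, {2,3,4}, {1,2,3,5}, {1,2,4,5}, {1,3,4,5}, S }

Trace:
Begin from { ∅, {2,3}, {1,2,5}, S } (that is, 𝒢 plus ∅ and S).
Pass 1: +3 →
  {3,4}  = {1,2,5}ᶜ
  {1,4,5}  = {2,3}ᶜ
  {1,2,3,5}  = {1,2,5} ∪ {2,3}
  (now 7)
Pass 2: 4 new —
  {4}  = {1,2,3,5}ᶜ
  {2,3,4}  = {3,4} ∪ {2,3}
  {1,2,4,5}  = {1,4,5} ∪ {1,2,5}
  {1,3,4,5}  = {1,4,5} ∪ {3,4}
  (now 11)
Pass 3 (3 new):
  {2}  = {1,3,4,5}ᶜ
  {3}  = {1,2,4,5}ᶜ
  {1,5}  = {2,3,4}ᶜ
  (now 14)
Pass 4: +2 →
  {2,4}  = {4} ∪ {2}
  {1,3,5}  = {3} ∪ {1,5}
  (now 16)
Pass 5: stable.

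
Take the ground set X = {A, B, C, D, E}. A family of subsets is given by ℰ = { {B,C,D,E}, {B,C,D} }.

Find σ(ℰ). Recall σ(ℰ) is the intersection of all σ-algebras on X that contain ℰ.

Start: ℰ ∪ {∅, X} = { {}, {B,C,D}, {B,C,D,E}, X }.
Round 1: +2 →
  {A}  = X∖{B,C,D,E}
  {A,E}  = X∖{B,C,D}
  |family| = 6
Round 2: +1 →
  {A,B,C,D}  = {B,C,D} ∪ {A}
  |family| = 7
Round 3 adds 1:
  {E}  = X∖{A,B,C,D}
  |family| = 8
Round 4: closed — nothing new.

Therefore σ(ℰ) = { {}, {A}, {E}, {A,E}, {B,C,D}, {A,B,C,D}, {B,C,D,E}, X } (|σ(ℰ)| = 8).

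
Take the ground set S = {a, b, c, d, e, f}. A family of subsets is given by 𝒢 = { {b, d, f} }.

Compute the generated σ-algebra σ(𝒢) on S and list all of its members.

σ(𝒢) (4 sets): { {}, {a, c, e}, {b, d, f}, S }

Working:
Take S₀ = 𝒢 ∪ {∅, S} = { {}, {b, d, f}, S }.
Iteration 1: 1 new —
  {a, c, e}  = ᶜ of {b, d, f}
Iteration 2: no new sets; the family is a σ-algebra.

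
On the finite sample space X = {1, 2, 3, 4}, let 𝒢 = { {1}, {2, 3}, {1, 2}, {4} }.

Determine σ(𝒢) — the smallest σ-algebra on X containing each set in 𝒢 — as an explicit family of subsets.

σ(𝒢) = { ∅, {1}, {2}, {3}, {4}, {1, 2}, {1, 3}, {1, 4}, {2, 3}, {2, 4}, {3, 4}, {1, 2, 3}, {1, 2, 4}, {1, 3, 4}, {2, 3, 4}, X }

Derivation:
Start: 𝒢 ∪ {∅, X} = { ∅, {1}, {4}, {1, 2}, {2, 3}, X }.
Iteration 1 adds 5:
  {1, 4}  = {2, 3}ᶜ
  {3, 4}  = {1, 2}ᶜ
  {1, 2, 3}  = {4}ᶜ
  {1, 2, 4}  = {1, 2} ∪ {4}
  {2, 3, 4}  = {1}ᶜ
  — 11 sets.
Iteration 2 (2 new):
  {3}  = {1, 2, 4}ᶜ
  {1, 3, 4}  = {3, 4} ∪ {1, 4}
  — 13 sets.
Iteration 3: 2 new —
  {2}  = {1, 3, 4}ᶜ
  {1, 3}  = {3} ∪ {1}
  — 15 sets.
Iteration 4 (1 new):
  {2, 4}  = {1, 3}ᶜ
  — 16 sets.
Iteration 5: closed — nothing new.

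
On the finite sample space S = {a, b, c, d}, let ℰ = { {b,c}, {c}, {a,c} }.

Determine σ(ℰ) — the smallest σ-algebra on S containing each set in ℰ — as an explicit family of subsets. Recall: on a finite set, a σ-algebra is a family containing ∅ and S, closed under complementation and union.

Seed the family with ℰ together with ∅ and S: { {}, {c}, {a,c}, {b,c}, S }.
Iteration 1: +4 →
  {a,d}  = ᶜ of {b,c}
  {b,d}  = ᶜ of {a,c}
  {a,b,c}  = {b,c} ∪ {a,c}
  {a,b,d}  = ᶜ of {c}
  (now 9)
Iteration 2 (3 new):
  {d}  = ᶜ of {a,b,c}
  {a,c,d}  = {c} ∪ {a,d}
  {b,c,d}  = {c} ∪ {b,d}
  (now 12)
Iteration 3 (3 new):
  {a}  = ᶜ of {b,c,d}
  {b}  = ᶜ of {a,c,d}
  {c,d}  = {c} ∪ {d}
  (now 15)
Iteration 4. New:
  {a,b}  = ᶜ of {c,d}
  (now 16)
Iteration 5: already closed under ᶜ and ∪.

Therefore σ(ℰ) = { {}, {a}, {b}, {c}, {d}, {a,b}, {a,c}, {a,d}, {b,c}, {b,d}, {c,d}, {a,b,c}, {a,b,d}, {a,c,d}, {b,c,d}, S } (|σ(ℰ)| = 16).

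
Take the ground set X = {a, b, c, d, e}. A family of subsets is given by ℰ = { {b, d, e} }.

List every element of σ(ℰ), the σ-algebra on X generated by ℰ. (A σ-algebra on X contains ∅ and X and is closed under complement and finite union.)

Seed the family with ℰ together with ∅ and X: { ∅, {b, d, e}, X }.
Pass 1 (1 new):
  {a, c}  = ᶜ of {b, d, e}
  |family| = 4
Pass 2: stable.

|σ(ℰ)| = 4.  σ(ℰ) = { ∅, {a, c}, {b, d, e}, X }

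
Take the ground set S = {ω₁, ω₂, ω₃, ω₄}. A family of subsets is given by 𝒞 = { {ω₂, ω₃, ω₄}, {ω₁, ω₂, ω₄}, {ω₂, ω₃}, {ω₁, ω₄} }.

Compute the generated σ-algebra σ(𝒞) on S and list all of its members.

σ(𝒞) (16 sets): { ∅, {ω₁}, {ω₂}, {ω₃}, {ω₄}, {ω₁, ω₂}, {ω₁, ω₃}, {ω₁, ω₄}, {ω₂, ω₃}, {ω₂, ω₄}, {ω₃, ω₄}, {ω₁, ω₂, ω₃}, {ω₁, ω₂, ω₄}, {ω₁, ω₃, ω₄}, {ω₂, ω₃, ω₄}, S }

Working:
Begin from { ∅, {ω₁, ω₄}, {ω₂, ω₃}, {ω₁, ω₂, ω₄}, {ω₂, ω₃, ω₄}, S } (that is, 𝒞 plus ∅ and S).
Pass 1: +2 →
  {ω₁}  = complement {ω₂, ω₃, ω₄}
  {ω₃}  = complement {ω₁, ω₂, ω₄}
  (now 8)
Pass 2: +3 →
  {ω₁, ω₃}  = {ω₃} ∪ {ω₁}
  {ω₁, ω₂, ω₃}  = {ω₂, ω₃} ∪ {ω₁}
  {ω₁, ω₃, ω₄}  = {ω₃} ∪ {ω₁, ω₄}
  (now 11)
Pass 3: 3 new —
  {ω₂}  = complement {ω₁, ω₃, ω₄}
  {ω₄}  = complement {ω₁, ω₂, ω₃}
  {ω₂, ω₄}  = complement {ω₁, ω₃}
  (now 14)
Pass 4: 2 new —
  {ω₁, ω₂}  = {ω₂} ∪ {ω₁}
  {ω₃, ω₄}  = {ω₃} ∪ {ω₄}
  (now 16)
Pass 5: stable.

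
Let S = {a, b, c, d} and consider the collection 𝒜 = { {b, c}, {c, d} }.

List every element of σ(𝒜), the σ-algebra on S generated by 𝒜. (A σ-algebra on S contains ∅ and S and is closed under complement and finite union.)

σ(𝒜) = { {}, {a}, {b}, {c}, {d}, {a, b}, {a, c}, {a, d}, {b, c}, {b, d}, {c, d}, {a, b, c}, {a, b, d}, {a, c, d}, {b, c, d}, S }

Derivation:
Seed the family with 𝒜 together with ∅ and S: { {}, {b, c}, {c, d}, S }.
Round 1 (3 new):
  {a, b}  = ᶜ of {c, d}
  {a, d}  = ᶜ of {b, c}
  {b, c, d}  = {c, d} ∪ {b, c}
  (now 7)
Round 2 (4 new):
  {a}  = ᶜ of {b, c, d}
  {a, b, c}  = {b, c} ∪ {a, b}
  {a, b, d}  = {a, d} ∪ {a, b}
  {a, c, d}  = {c, d} ∪ {a, d}
  (now 11)
Round 3 (3 new):
  {b}  = ᶜ of {a, c, d}
  {c}  = ᶜ of {a, b, d}
  {d}  = ᶜ of {a, b, c}
  (now 14)
Round 4: +2 →
  {a, c}  = {c} ∪ {a}
  {b, d}  = {d} ∪ {b}
  (now 16)
Round 5: closed — nothing new.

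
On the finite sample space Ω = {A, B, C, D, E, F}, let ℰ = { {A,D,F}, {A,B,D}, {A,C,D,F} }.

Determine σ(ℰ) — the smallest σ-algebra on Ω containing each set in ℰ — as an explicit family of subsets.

Answer: σ(ℰ) = { {}, {B}, {C}, {E}, {F}, {A,D}, {B,C}, {B,E}, {B,F}, {C,E}, {C,F}, {E,F}, {A,B,D}, {A,C,D}, {A,D,E}, {A,D,F}, {B,C,E}, {B,C,F}, {B,E,F}, {C,E,F}, {A,B,C,D}, {A,B,D,E}, {A,B,D,F}, {A,C,D,E}, {A,C,D,F}, {A,D,E,F}, {B,C,E,F}, {A,B,C,D,E}, {A,B,C,D,F}, {A,B,D,E,F}, {A,C,D,E,F}, Ω }

Check:
Initial family (5 sets): { {}, {A,B,D}, {A,D,F}, {A,C,D,F}, Ω }.
Iteration 1: 5 new —
  {B,E}  = complement {A,C,D,F}
  {B,C,E}  = complement {A,D,F}
  {C,E,F}  = complement {A,B,D}
  {A,B,D,F}  = {A,D,F} ∪ {A,B,D}
  {A,B,C,D,F}  = {A,C,D,F} ∪ {A,B,D}
  |family| = 10
Iteration 2. New:
  {E}  = complement {A,B,C,D,F}
  {C,E}  = complement {A,B,D,F}
  {A,B,D,E}  = {B,E} ∪ {A,B,D}
  {B,C,E,F}  = {B,E} ∪ {C,E,F}
  {A,B,C,D,E}  = {A,B,D} ∪ {B,C,E}
  {A,B,D,E,F}  = {B,E} ∪ {A,B,D,F}
  {A,C,D,E,F}  = {A,D,F} ∪ {C,E,F}
  |family| = 17
Iteration 3 adds 6:
  {B}  = complement {A,C,D,E,F}
  {C}  = complement {A,B,D,E,F}
  {F}  = complement {A,B,C,D,E}
  {A,D}  = complement {B,C,E,F}
  {C,F}  = complement {A,B,D,E}
  {A,D,E,F}  = {A,D,F} ∪ {E}
  |family| = 23
Iteration 4: 9 new —
  {B,C}  = complement {A,D,E,F}
  {B,F}  = {B} ∪ {F}
  {E,F}  = {F} ∪ {E}
  {A,C,D}  = {C} ∪ {A,D}
  {A,D,E}  = {E} ∪ {A,D}
  {B,C,F}  = {B} ∪ {C,F}
  {B,E,F}  = {B,E} ∪ {F}
  {A,B,C,D}  = {A,B,D} ∪ {C}
  {A,C,D,E}  = {A,D} ∪ {C,E}
  |family| = 32
Iteration 5: closed — nothing new.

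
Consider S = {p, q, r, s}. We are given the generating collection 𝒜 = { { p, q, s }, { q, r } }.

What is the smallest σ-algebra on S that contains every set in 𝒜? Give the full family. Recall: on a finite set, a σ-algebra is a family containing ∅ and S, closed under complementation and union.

σ(𝒜) = { {}, { q }, { r }, { p, s }, { q, r }, { p, q, s }, { p, r, s }, S }

Derivation:
Start: 𝒜 ∪ {∅, S} = { {}, { q, r }, { p, q, s }, S }.
Round 1. New:
  { r }  = ᶜ of { p, q, s }
  { p, s }  = ᶜ of { q, r }
  — 6 sets.
Round 2. New:
  { p, r, s }  = { r } ∪ { p, s }
  — 7 sets.
Round 3 (1 new):
  { q }  = ᶜ of { p, r, s }
  — 8 sets.
Round 4: closed — nothing new.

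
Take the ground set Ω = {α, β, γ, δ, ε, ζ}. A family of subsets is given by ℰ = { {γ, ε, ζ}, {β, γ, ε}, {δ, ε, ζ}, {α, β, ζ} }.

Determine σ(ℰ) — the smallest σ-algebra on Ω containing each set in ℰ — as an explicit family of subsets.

|σ(ℰ)| = 64.  σ(ℰ) = { ∅, {α}, {β}, {γ}, {δ}, {ε}, {ζ}, {α, β}, {α, γ}, {α, δ}, {α, ε}, {α, ζ}, {β, γ}, {β, δ}, {β, ε}, {β, ζ}, {γ, δ}, {γ, ε}, {γ, ζ}, {δ, ε}, {δ, ζ}, {ε, ζ}, {α, β, γ}, {α, β, δ}, {α, β, ε}, {α, β, ζ}, {α, γ, δ}, {α, γ, ε}, {α, γ, ζ}, {α, δ, ε}, {α, δ, ζ}, {α, ε, ζ}, {β, γ, δ}, {β, γ, ε}, {β, γ, ζ}, {β, δ, ε}, {β, δ, ζ}, {β, ε, ζ}, {γ, δ, ε}, {γ, δ, ζ}, {γ, ε, ζ}, {δ, ε, ζ}, {α, β, γ, δ}, {α, β, γ, ε}, {α, β, γ, ζ}, {α, β, δ, ε}, {α, β, δ, ζ}, {α, β, ε, ζ}, {α, γ, δ, ε}, {α, γ, δ, ζ}, {α, γ, ε, ζ}, {α, δ, ε, ζ}, {β, γ, δ, ε}, {β, γ, δ, ζ}, {β, γ, ε, ζ}, {β, δ, ε, ζ}, {γ, δ, ε, ζ}, {α, β, γ, δ, ε}, {α, β, γ, δ, ζ}, {α, β, γ, ε, ζ}, {α, β, δ, ε, ζ}, {α, γ, δ, ε, ζ}, {β, γ, δ, ε, ζ}, Ω }

Trace:
Take S₀ = ℰ ∪ {∅, Ω} = { ∅, {α, β, ζ}, {β, γ, ε}, {γ, ε, ζ}, {δ, ε, ζ}, Ω }.
Step 1 adds 9:
  {α, β, γ}  = {δ, ε, ζ}ᶜ
  {α, β, δ}  = {γ, ε, ζ}ᶜ
  {α, δ, ζ}  = {β, γ, ε}ᶜ
  {γ, δ, ε}  = {α, β, ζ}ᶜ
  {β, γ, ε, ζ}  = {β, γ, ε} ∪ {γ, ε, ζ}
  {γ, δ, ε, ζ}  = {γ, ε, ζ} ∪ {δ, ε, ζ}
  {α, β, γ, ε, ζ}  = {β, γ, ε} ∪ {α, β, ζ}
  {α, β, δ, ε, ζ}  = {α, β, ζ} ∪ {δ, ε, ζ}
  {β, γ, δ, ε, ζ}  = {β, γ, ε} ∪ {δ, ε, ζ}
  [15 total]
Step 2: 14 new —
  {α}  = {β, γ, δ, ε, ζ}ᶜ
  {γ}  = {α, β, δ, ε, ζ}ᶜ
  {δ}  = {α, β, γ, ε, ζ}ᶜ
  {α, β}  = {γ, δ, ε, ζ}ᶜ
  {α, δ}  = {β, γ, ε, ζ}ᶜ
  {α, β, γ, δ}  = {α, β, γ} ∪ {α, β, δ}
  {α, β, γ, ε}  = {α, β, γ} ∪ {β, γ, ε}
  {α, β, γ, ζ}  = {α, β, γ} ∪ {α, β, ζ}
  {α, β, δ, ζ}  = {α, δ, ζ} ∪ {α, β, δ}
  {α, δ, ε, ζ}  = {α, δ, ζ} ∪ {δ, ε, ζ}
  {β, γ, δ, ε}  = {γ, δ, ε} ∪ {β, γ, ε}
  {α, β, γ, δ, ε}  = {γ, δ, ε} ∪ {α, β, γ}
  {α, β, γ, δ, ζ}  = {α, β, γ} ∪ {α, δ, ζ}
  {α, γ, δ, ε, ζ}  = {γ, δ, ε} ∪ {α, δ, ζ}
  [29 total]
Step 3: +15 →
  {β}  = {α, γ, δ, ε, ζ}ᶜ
  {ε}  = {α, β, γ, δ, ζ}ᶜ
  {ζ}  = {α, β, γ, δ, ε}ᶜ
  {α, γ}  = {γ} ∪ {α}
  {α, ζ}  = {β, γ, δ, ε}ᶜ
  {β, γ}  = {α, δ, ε, ζ}ᶜ
  {γ, δ}  = {γ} ∪ {δ}
  {γ, ε}  = {α, β, δ, ζ}ᶜ
  {δ, ε}  = {α, β, γ, ζ}ᶜ
  {δ, ζ}  = {α, β, γ, ε}ᶜ
  {ε, ζ}  = {α, β, γ, δ}ᶜ
  {α, γ, δ}  = {α, δ} ∪ {γ}
  {α, γ, δ, ε}  = {γ, δ, ε} ∪ {α, δ}
  {α, γ, δ, ζ}  = {α, δ, ζ} ∪ {γ}
  {α, γ, ε, ζ}  = {γ, ε, ζ} ∪ {α}
  [44 total]
Step 4: 20 new —
  {α, ε}  = {α} ∪ {ε}
  {β, δ}  = {α, γ, ε, ζ}ᶜ
  {β, ε}  = {α, γ, δ, ζ}ᶜ
  {β, ζ}  = {α, γ, δ, ε}ᶜ
  {γ, ζ}  = {γ} ∪ {ζ}
  {α, β, ε}  = {α, β} ∪ {ε}
  {α, γ, ε}  = {α, γ} ∪ {γ, ε}
  {α, γ, ζ}  = {α, ζ} ∪ {α, γ}
  {α, δ, ε}  = {δ, ε} ∪ {α}
  {α, ε, ζ}  = {α, ζ} ∪ {ε, ζ}
  {β, γ, δ}  = {γ, δ} ∪ {β}
  {β, γ, ζ}  = {β, γ} ∪ {ζ}
  {β, δ, ε}  = {β} ∪ {δ, ε}
  {β, δ, ζ}  = {β} ∪ {δ, ζ}
  {β, ε, ζ}  = {α, γ, δ}ᶜ
  {γ, δ, ζ}  = {γ, δ} ∪ {δ, ζ}
  {α, β, δ, ε}  = {δ, ε} ∪ {α, β}
  {α, β, ε, ζ}  = {γ, δ}ᶜ
  {β, γ, δ, ζ}  = {β, γ} ∪ {δ, ζ}
  {β, δ, ε, ζ}  = {α, γ}ᶜ
  [64 total]
After Step 5 the family is unchanged; done.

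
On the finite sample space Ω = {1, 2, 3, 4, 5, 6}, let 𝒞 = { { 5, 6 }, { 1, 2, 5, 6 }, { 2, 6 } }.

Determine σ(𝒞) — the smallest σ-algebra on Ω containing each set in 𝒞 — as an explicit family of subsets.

σ(𝒞) (32 sets): { ∅, { 1 }, { 2 }, { 5 }, { 6 }, { 1, 2 }, { 1, 5 }, { 1, 6 }, { 2, 5 }, { 2, 6 }, { 3, 4 }, { 5, 6 }, { 1, 2, 5 }, { 1, 2, 6 }, { 1, 3, 4 }, { 1, 5, 6 }, { 2, 3, 4 }, { 2, 5, 6 }, { 3, 4, 5 }, { 3, 4, 6 }, { 1, 2, 3, 4 }, { 1, 2, 5, 6 }, { 1, 3, 4, 5 }, { 1, 3, 4, 6 }, { 2, 3, 4, 5 }, { 2, 3, 4, 6 }, { 3, 4, 5, 6 }, { 1, 2, 3, 4, 5 }, { 1, 2, 3, 4, 6 }, { 1, 3, 4, 5, 6 }, { 2, 3, 4, 5, 6 }, Ω }

Check:
Start: 𝒞 ∪ {∅, Ω} = { ∅, { 2, 6 }, { 5, 6 }, { 1, 2, 5, 6 }, Ω }.
Pass 1: +4 →
  { 3, 4 }  = complement { 1, 2, 5, 6 }
  { 2, 5, 6 }  = { 5, 6 } ∪ { 2, 6 }
  { 1, 2, 3, 4 }  = complement { 5, 6 }
  { 1, 3, 4, 5 }  = complement { 2, 6 }
Pass 2: 7 new —
  { 1, 3, 4 }  = complement { 2, 5, 6 }
  { 2, 3, 4, 6 }  = { 3, 4 } ∪ { 2, 6 }
  { 3, 4, 5, 6 }  = { 3, 4 } ∪ { 5, 6 }
  { 1, 2, 3, 4, 5 }  = { 1, 3, 4, 5 } ∪ { 1, 2, 3, 4 }
  { 1, 2, 3, 4, 6 }  = { 2, 6 } ∪ { 1, 2, 3, 4 }
  { 1, 3, 4, 5, 6 }  = { 5, 6 } ∪ { 1, 3, 4, 5 }
  { 2, 3, 4, 5, 6 }  = { 3, 4 } ∪ { 2, 5, 6 }
Pass 3. New:
  { 1 }  = complement { 2, 3, 4, 5, 6 }
  { 2 }  = complement { 1, 3, 4, 5, 6 }
  { 5 }  = complement { 1, 2, 3, 4, 6 }
  { 6 }  = complement { 1, 2, 3, 4, 5 }
  { 1, 2 }  = complement { 3, 4, 5, 6 }
  { 1, 5 }  = complement { 2, 3, 4, 6 }
Pass 4: 9 new —
  { 1, 6 }  = { 6 } ∪ { 1 }
  { 2, 5 }  = { 2 } ∪ { 5 }
  { 1, 2, 5 }  = { 1, 2 } ∪ { 5 }
  { 1, 2, 6 }  = { 1, 2 } ∪ { 2, 6 }
  { 1, 5, 6 }  = { 5, 6 } ∪ { 1, 5 }
  { 2, 3, 4 }  = { 3, 4 } ∪ { 2 }
  { 3, 4, 5 }  = { 3, 4 } ∪ { 5 }
  { 3, 4, 6 }  = { 3, 4 } ∪ { 6 }
  { 1, 3, 4, 6 }  = { 6 } ∪ { 1, 3, 4 }
Pass 5. New:
  { 2, 3, 4, 5 }  = complement { 1, 6 }
After Pass 6 the family is unchanged; done.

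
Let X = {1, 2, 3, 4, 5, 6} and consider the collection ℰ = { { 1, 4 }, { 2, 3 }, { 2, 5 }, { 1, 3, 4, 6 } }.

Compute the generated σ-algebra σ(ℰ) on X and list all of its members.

σ(ℰ) (32 sets): { {}, { 2 }, { 3 }, { 5 }, { 6 }, { 1, 4 }, { 2, 3 }, { 2, 5 }, { 2, 6 }, { 3, 5 }, { 3, 6 }, { 5, 6 }, { 1, 2, 4 }, { 1, 3, 4 }, { 1, 4, 5 }, { 1, 4, 6 }, { 2, 3, 5 }, { 2, 3, 6 }, { 2, 5, 6 }, { 3, 5, 6 }, { 1, 2, 3, 4 }, { 1, 2, 4, 5 }, { 1, 2, 4, 6 }, { 1, 3, 4, 5 }, { 1, 3, 4, 6 }, { 1, 4, 5, 6 }, { 2, 3, 5, 6 }, { 1, 2, 3, 4, 5 }, { 1, 2, 3, 4, 6 }, { 1, 2, 4, 5, 6 }, { 1, 3, 4, 5, 6 }, X }

Check:
Take S₀ = ℰ ∪ {∅, X} = { {}, { 1, 4 }, { 2, 3 }, { 2, 5 }, { 1, 3, 4, 6 }, X }.
Iteration 1 (6 new):
  { 2, 3, 5 }  = { 2, 5 } ∪ { 2, 3 }
  { 1, 2, 3, 4 }  = { 2, 3 } ∪ { 1, 4 }
  { 1, 2, 4, 5 }  = { 2, 5 } ∪ { 1, 4 }
  { 1, 4, 5, 6 }  = ᶜ of { 2, 3 }
  { 2, 3, 5, 6 }  = ᶜ of { 1, 4 }
  { 1, 2, 3, 4, 6 }  = { 2, 3 } ∪ { 1, 3, 4, 6 }
  [12 total]
Iteration 2 adds 7:
  { 5 }  = ᶜ of { 1, 2, 3, 4, 6 }
  { 3, 6 }  = ᶜ of { 1, 2, 4, 5 }
  { 5, 6 }  = ᶜ of { 1, 2, 3, 4 }
  { 1, 4, 6 }  = ᶜ of { 2, 3, 5 }
  { 1, 2, 3, 4, 5 }  = { 2, 5 } ∪ { 1, 2, 3, 4 }
  { 1, 2, 4, 5, 6 }  = { 2, 5 } ∪ { 1, 4, 5, 6 }
  { 1, 3, 4, 5, 6 }  = { 1, 4, 5, 6 } ∪ { 1, 3, 4, 6 }
  [19 total]
Iteration 3 (7 new):
  { 2 }  = ᶜ of { 1, 3, 4, 5, 6 }
  { 3 }  = ᶜ of { 1, 2, 4, 5, 6 }
  { 6 }  = ᶜ of { 1, 2, 3, 4, 5 }
  { 1, 4, 5 }  = { 1, 4 } ∪ { 5 }
  { 2, 3, 6 }  = { 2, 3 } ∪ { 3, 6 }
  { 2, 5, 6 }  = { 2, 5 } ∪ { 5, 6 }
  { 3, 5, 6 }  = { 5, 6 } ∪ { 3, 6 }
  [26 total]
Iteration 4: +6 →
  { 2, 6 }  = { 2 } ∪ { 6 }
  { 3, 5 }  = { 5 } ∪ { 3 }
  { 1, 2, 4 }  = ᶜ of { 3, 5, 6 }
  { 1, 3, 4 }  = ᶜ of { 2, 5, 6 }
  { 1, 2, 4, 6 }  = { 2 } ∪ { 1, 4, 6 }
  { 1, 3, 4, 5 }  = { 1, 4, 5 } ∪ { 3 }
  [32 total]
Iteration 5: stable.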